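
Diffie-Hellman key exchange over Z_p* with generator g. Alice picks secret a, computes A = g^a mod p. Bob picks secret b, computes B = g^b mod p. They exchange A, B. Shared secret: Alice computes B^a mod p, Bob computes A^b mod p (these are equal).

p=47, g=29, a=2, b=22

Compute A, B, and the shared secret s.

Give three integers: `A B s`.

Answer: 42 34 28

Derivation:
A = 29^2 mod 47  (bits of 2 = 10)
  bit 0 = 1: r = r^2 * 29 mod 47 = 1^2 * 29 = 1*29 = 29
  bit 1 = 0: r = r^2 mod 47 = 29^2 = 42
  -> A = 42
B = 29^22 mod 47  (bits of 22 = 10110)
  bit 0 = 1: r = r^2 * 29 mod 47 = 1^2 * 29 = 1*29 = 29
  bit 1 = 0: r = r^2 mod 47 = 29^2 = 42
  bit 2 = 1: r = r^2 * 29 mod 47 = 42^2 * 29 = 25*29 = 20
  bit 3 = 1: r = r^2 * 29 mod 47 = 20^2 * 29 = 24*29 = 38
  bit 4 = 0: r = r^2 mod 47 = 38^2 = 34
  -> B = 34
s = B^a = 34^2 mod 47  (bits of 2 = 10)
  bit 0 = 1: r = r^2 * 34 mod 47 = 1^2 * 34 = 1*34 = 34
  bit 1 = 0: r = r^2 mod 47 = 34^2 = 28
  -> s = B^a = 28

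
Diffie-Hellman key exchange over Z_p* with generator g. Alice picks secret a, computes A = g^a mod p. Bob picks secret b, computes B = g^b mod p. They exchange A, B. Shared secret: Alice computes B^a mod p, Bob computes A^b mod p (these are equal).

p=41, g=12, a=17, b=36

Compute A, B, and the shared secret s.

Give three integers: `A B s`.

Answer: 34 4 25

Derivation:
A = 12^17 mod 41  (bits of 17 = 10001)
  bit 0 = 1: r = r^2 * 12 mod 41 = 1^2 * 12 = 1*12 = 12
  bit 1 = 0: r = r^2 mod 41 = 12^2 = 21
  bit 2 = 0: r = r^2 mod 41 = 21^2 = 31
  bit 3 = 0: r = r^2 mod 41 = 31^2 = 18
  bit 4 = 1: r = r^2 * 12 mod 41 = 18^2 * 12 = 37*12 = 34
  -> A = 34
B = 12^36 mod 41  (bits of 36 = 100100)
  bit 0 = 1: r = r^2 * 12 mod 41 = 1^2 * 12 = 1*12 = 12
  bit 1 = 0: r = r^2 mod 41 = 12^2 = 21
  bit 2 = 0: r = r^2 mod 41 = 21^2 = 31
  bit 3 = 1: r = r^2 * 12 mod 41 = 31^2 * 12 = 18*12 = 11
  bit 4 = 0: r = r^2 mod 41 = 11^2 = 39
  bit 5 = 0: r = r^2 mod 41 = 39^2 = 4
  -> B = 4
s = B^a = 4^17 mod 41  (bits of 17 = 10001)
  bit 0 = 1: r = r^2 * 4 mod 41 = 1^2 * 4 = 1*4 = 4
  bit 1 = 0: r = r^2 mod 41 = 4^2 = 16
  bit 2 = 0: r = r^2 mod 41 = 16^2 = 10
  bit 3 = 0: r = r^2 mod 41 = 10^2 = 18
  bit 4 = 1: r = r^2 * 4 mod 41 = 18^2 * 4 = 37*4 = 25
  -> s = B^a = 25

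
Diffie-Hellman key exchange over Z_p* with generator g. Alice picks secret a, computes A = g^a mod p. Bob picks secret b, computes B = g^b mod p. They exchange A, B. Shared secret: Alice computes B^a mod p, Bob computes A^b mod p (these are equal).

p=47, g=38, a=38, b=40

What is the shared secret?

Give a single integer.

Answer: 34

Derivation:
A = 38^38 mod 47  (bits of 38 = 100110)
  bit 0 = 1: r = r^2 * 38 mod 47 = 1^2 * 38 = 1*38 = 38
  bit 1 = 0: r = r^2 mod 47 = 38^2 = 34
  bit 2 = 0: r = r^2 mod 47 = 34^2 = 28
  bit 3 = 1: r = r^2 * 38 mod 47 = 28^2 * 38 = 32*38 = 41
  bit 4 = 1: r = r^2 * 38 mod 47 = 41^2 * 38 = 36*38 = 5
  bit 5 = 0: r = r^2 mod 47 = 5^2 = 25
  -> A = 25
B = 38^40 mod 47  (bits of 40 = 101000)
  bit 0 = 1: r = r^2 * 38 mod 47 = 1^2 * 38 = 1*38 = 38
  bit 1 = 0: r = r^2 mod 47 = 38^2 = 34
  bit 2 = 1: r = r^2 * 38 mod 47 = 34^2 * 38 = 28*38 = 30
  bit 3 = 0: r = r^2 mod 47 = 30^2 = 7
  bit 4 = 0: r = r^2 mod 47 = 7^2 = 2
  bit 5 = 0: r = r^2 mod 47 = 2^2 = 4
  -> B = 4
s = B^a = 4^38 mod 47  (bits of 38 = 100110)
  bit 0 = 1: r = r^2 * 4 mod 47 = 1^2 * 4 = 1*4 = 4
  bit 1 = 0: r = r^2 mod 47 = 4^2 = 16
  bit 2 = 0: r = r^2 mod 47 = 16^2 = 21
  bit 3 = 1: r = r^2 * 4 mod 47 = 21^2 * 4 = 18*4 = 25
  bit 4 = 1: r = r^2 * 4 mod 47 = 25^2 * 4 = 14*4 = 9
  bit 5 = 0: r = r^2 mod 47 = 9^2 = 34
  -> s = B^a = 34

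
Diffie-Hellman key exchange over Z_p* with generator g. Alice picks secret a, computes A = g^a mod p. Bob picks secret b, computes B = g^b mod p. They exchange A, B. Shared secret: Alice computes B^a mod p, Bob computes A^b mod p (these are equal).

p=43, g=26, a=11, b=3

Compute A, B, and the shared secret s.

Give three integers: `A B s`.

Answer: 19 32 22

Derivation:
A = 26^11 mod 43  (bits of 11 = 1011)
  bit 0 = 1: r = r^2 * 26 mod 43 = 1^2 * 26 = 1*26 = 26
  bit 1 = 0: r = r^2 mod 43 = 26^2 = 31
  bit 2 = 1: r = r^2 * 26 mod 43 = 31^2 * 26 = 15*26 = 3
  bit 3 = 1: r = r^2 * 26 mod 43 = 3^2 * 26 = 9*26 = 19
  -> A = 19
B = 26^3 mod 43  (bits of 3 = 11)
  bit 0 = 1: r = r^2 * 26 mod 43 = 1^2 * 26 = 1*26 = 26
  bit 1 = 1: r = r^2 * 26 mod 43 = 26^2 * 26 = 31*26 = 32
  -> B = 32
s = B^a = 32^11 mod 43  (bits of 11 = 1011)
  bit 0 = 1: r = r^2 * 32 mod 43 = 1^2 * 32 = 1*32 = 32
  bit 1 = 0: r = r^2 mod 43 = 32^2 = 35
  bit 2 = 1: r = r^2 * 32 mod 43 = 35^2 * 32 = 21*32 = 27
  bit 3 = 1: r = r^2 * 32 mod 43 = 27^2 * 32 = 41*32 = 22
  -> s = B^a = 22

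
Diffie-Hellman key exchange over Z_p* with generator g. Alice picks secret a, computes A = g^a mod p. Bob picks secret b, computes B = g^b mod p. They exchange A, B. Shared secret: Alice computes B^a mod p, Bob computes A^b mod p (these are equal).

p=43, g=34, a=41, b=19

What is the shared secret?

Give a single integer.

A = 34^41 mod 43  (bits of 41 = 101001)
  bit 0 = 1: r = r^2 * 34 mod 43 = 1^2 * 34 = 1*34 = 34
  bit 1 = 0: r = r^2 mod 43 = 34^2 = 38
  bit 2 = 1: r = r^2 * 34 mod 43 = 38^2 * 34 = 25*34 = 33
  bit 3 = 0: r = r^2 mod 43 = 33^2 = 14
  bit 4 = 0: r = r^2 mod 43 = 14^2 = 24
  bit 5 = 1: r = r^2 * 34 mod 43 = 24^2 * 34 = 17*34 = 19
  -> A = 19
B = 34^19 mod 43  (bits of 19 = 10011)
  bit 0 = 1: r = r^2 * 34 mod 43 = 1^2 * 34 = 1*34 = 34
  bit 1 = 0: r = r^2 mod 43 = 34^2 = 38
  bit 2 = 0: r = r^2 mod 43 = 38^2 = 25
  bit 3 = 1: r = r^2 * 34 mod 43 = 25^2 * 34 = 23*34 = 8
  bit 4 = 1: r = r^2 * 34 mod 43 = 8^2 * 34 = 21*34 = 26
  -> B = 26
s = B^a = 26^41 mod 43  (bits of 41 = 101001)
  bit 0 = 1: r = r^2 * 26 mod 43 = 1^2 * 26 = 1*26 = 26
  bit 1 = 0: r = r^2 mod 43 = 26^2 = 31
  bit 2 = 1: r = r^2 * 26 mod 43 = 31^2 * 26 = 15*26 = 3
  bit 3 = 0: r = r^2 mod 43 = 3^2 = 9
  bit 4 = 0: r = r^2 mod 43 = 9^2 = 38
  bit 5 = 1: r = r^2 * 26 mod 43 = 38^2 * 26 = 25*26 = 5
  -> s = B^a = 5

Answer: 5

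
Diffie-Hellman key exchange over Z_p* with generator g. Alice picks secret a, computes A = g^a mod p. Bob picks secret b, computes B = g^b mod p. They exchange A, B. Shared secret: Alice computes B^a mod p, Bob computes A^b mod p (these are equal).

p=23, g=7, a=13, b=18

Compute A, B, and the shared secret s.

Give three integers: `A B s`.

Answer: 20 18 2

Derivation:
A = 7^13 mod 23  (bits of 13 = 1101)
  bit 0 = 1: r = r^2 * 7 mod 23 = 1^2 * 7 = 1*7 = 7
  bit 1 = 1: r = r^2 * 7 mod 23 = 7^2 * 7 = 3*7 = 21
  bit 2 = 0: r = r^2 mod 23 = 21^2 = 4
  bit 3 = 1: r = r^2 * 7 mod 23 = 4^2 * 7 = 16*7 = 20
  -> A = 20
B = 7^18 mod 23  (bits of 18 = 10010)
  bit 0 = 1: r = r^2 * 7 mod 23 = 1^2 * 7 = 1*7 = 7
  bit 1 = 0: r = r^2 mod 23 = 7^2 = 3
  bit 2 = 0: r = r^2 mod 23 = 3^2 = 9
  bit 3 = 1: r = r^2 * 7 mod 23 = 9^2 * 7 = 12*7 = 15
  bit 4 = 0: r = r^2 mod 23 = 15^2 = 18
  -> B = 18
s = B^a = 18^13 mod 23  (bits of 13 = 1101)
  bit 0 = 1: r = r^2 * 18 mod 23 = 1^2 * 18 = 1*18 = 18
  bit 1 = 1: r = r^2 * 18 mod 23 = 18^2 * 18 = 2*18 = 13
  bit 2 = 0: r = r^2 mod 23 = 13^2 = 8
  bit 3 = 1: r = r^2 * 18 mod 23 = 8^2 * 18 = 18*18 = 2
  -> s = B^a = 2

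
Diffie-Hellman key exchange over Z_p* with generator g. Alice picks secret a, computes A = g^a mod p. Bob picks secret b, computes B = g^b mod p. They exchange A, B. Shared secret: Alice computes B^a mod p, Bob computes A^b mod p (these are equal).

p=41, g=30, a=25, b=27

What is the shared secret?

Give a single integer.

Answer: 27

Derivation:
A = 30^25 mod 41  (bits of 25 = 11001)
  bit 0 = 1: r = r^2 * 30 mod 41 = 1^2 * 30 = 1*30 = 30
  bit 1 = 1: r = r^2 * 30 mod 41 = 30^2 * 30 = 39*30 = 22
  bit 2 = 0: r = r^2 mod 41 = 22^2 = 33
  bit 3 = 0: r = r^2 mod 41 = 33^2 = 23
  bit 4 = 1: r = r^2 * 30 mod 41 = 23^2 * 30 = 37*30 = 3
  -> A = 3
B = 30^27 mod 41  (bits of 27 = 11011)
  bit 0 = 1: r = r^2 * 30 mod 41 = 1^2 * 30 = 1*30 = 30
  bit 1 = 1: r = r^2 * 30 mod 41 = 30^2 * 30 = 39*30 = 22
  bit 2 = 0: r = r^2 mod 41 = 22^2 = 33
  bit 3 = 1: r = r^2 * 30 mod 41 = 33^2 * 30 = 23*30 = 34
  bit 4 = 1: r = r^2 * 30 mod 41 = 34^2 * 30 = 8*30 = 35
  -> B = 35
s = B^a = 35^25 mod 41  (bits of 25 = 11001)
  bit 0 = 1: r = r^2 * 35 mod 41 = 1^2 * 35 = 1*35 = 35
  bit 1 = 1: r = r^2 * 35 mod 41 = 35^2 * 35 = 36*35 = 30
  bit 2 = 0: r = r^2 mod 41 = 30^2 = 39
  bit 3 = 0: r = r^2 mod 41 = 39^2 = 4
  bit 4 = 1: r = r^2 * 35 mod 41 = 4^2 * 35 = 16*35 = 27
  -> s = B^a = 27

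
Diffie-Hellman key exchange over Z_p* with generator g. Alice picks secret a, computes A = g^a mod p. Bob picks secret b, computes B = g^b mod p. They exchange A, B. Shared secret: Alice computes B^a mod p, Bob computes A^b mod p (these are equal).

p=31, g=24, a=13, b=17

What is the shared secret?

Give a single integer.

A = 24^13 mod 31  (bits of 13 = 1101)
  bit 0 = 1: r = r^2 * 24 mod 31 = 1^2 * 24 = 1*24 = 24
  bit 1 = 1: r = r^2 * 24 mod 31 = 24^2 * 24 = 18*24 = 29
  bit 2 = 0: r = r^2 mod 31 = 29^2 = 4
  bit 3 = 1: r = r^2 * 24 mod 31 = 4^2 * 24 = 16*24 = 12
  -> A = 12
B = 24^17 mod 31  (bits of 17 = 10001)
  bit 0 = 1: r = r^2 * 24 mod 31 = 1^2 * 24 = 1*24 = 24
  bit 1 = 0: r = r^2 mod 31 = 24^2 = 18
  bit 2 = 0: r = r^2 mod 31 = 18^2 = 14
  bit 3 = 0: r = r^2 mod 31 = 14^2 = 10
  bit 4 = 1: r = r^2 * 24 mod 31 = 10^2 * 24 = 7*24 = 13
  -> B = 13
s = B^a = 13^13 mod 31  (bits of 13 = 1101)
  bit 0 = 1: r = r^2 * 13 mod 31 = 1^2 * 13 = 1*13 = 13
  bit 1 = 1: r = r^2 * 13 mod 31 = 13^2 * 13 = 14*13 = 27
  bit 2 = 0: r = r^2 mod 31 = 27^2 = 16
  bit 3 = 1: r = r^2 * 13 mod 31 = 16^2 * 13 = 8*13 = 11
  -> s = B^a = 11

Answer: 11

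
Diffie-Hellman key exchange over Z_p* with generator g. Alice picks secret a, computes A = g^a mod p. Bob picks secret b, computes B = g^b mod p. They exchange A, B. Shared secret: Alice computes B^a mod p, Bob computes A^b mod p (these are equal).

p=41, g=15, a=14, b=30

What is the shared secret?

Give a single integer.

A = 15^14 mod 41  (bits of 14 = 1110)
  bit 0 = 1: r = r^2 * 15 mod 41 = 1^2 * 15 = 1*15 = 15
  bit 1 = 1: r = r^2 * 15 mod 41 = 15^2 * 15 = 20*15 = 13
  bit 2 = 1: r = r^2 * 15 mod 41 = 13^2 * 15 = 5*15 = 34
  bit 3 = 0: r = r^2 mod 41 = 34^2 = 8
  -> A = 8
B = 15^30 mod 41  (bits of 30 = 11110)
  bit 0 = 1: r = r^2 * 15 mod 41 = 1^2 * 15 = 1*15 = 15
  bit 1 = 1: r = r^2 * 15 mod 41 = 15^2 * 15 = 20*15 = 13
  bit 2 = 1: r = r^2 * 15 mod 41 = 13^2 * 15 = 5*15 = 34
  bit 3 = 1: r = r^2 * 15 mod 41 = 34^2 * 15 = 8*15 = 38
  bit 4 = 0: r = r^2 mod 41 = 38^2 = 9
  -> B = 9
s = B^a = 9^14 mod 41  (bits of 14 = 1110)
  bit 0 = 1: r = r^2 * 9 mod 41 = 1^2 * 9 = 1*9 = 9
  bit 1 = 1: r = r^2 * 9 mod 41 = 9^2 * 9 = 40*9 = 32
  bit 2 = 1: r = r^2 * 9 mod 41 = 32^2 * 9 = 40*9 = 32
  bit 3 = 0: r = r^2 mod 41 = 32^2 = 40
  -> s = B^a = 40

Answer: 40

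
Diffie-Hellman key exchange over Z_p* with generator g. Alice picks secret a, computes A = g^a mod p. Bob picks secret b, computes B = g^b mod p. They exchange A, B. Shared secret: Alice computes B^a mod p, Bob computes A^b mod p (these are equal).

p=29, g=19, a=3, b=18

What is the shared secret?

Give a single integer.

Answer: 9

Derivation:
A = 19^3 mod 29  (bits of 3 = 11)
  bit 0 = 1: r = r^2 * 19 mod 29 = 1^2 * 19 = 1*19 = 19
  bit 1 = 1: r = r^2 * 19 mod 29 = 19^2 * 19 = 13*19 = 15
  -> A = 15
B = 19^18 mod 29  (bits of 18 = 10010)
  bit 0 = 1: r = r^2 * 19 mod 29 = 1^2 * 19 = 1*19 = 19
  bit 1 = 0: r = r^2 mod 29 = 19^2 = 13
  bit 2 = 0: r = r^2 mod 29 = 13^2 = 24
  bit 3 = 1: r = r^2 * 19 mod 29 = 24^2 * 19 = 25*19 = 11
  bit 4 = 0: r = r^2 mod 29 = 11^2 = 5
  -> B = 5
s = B^a = 5^3 mod 29  (bits of 3 = 11)
  bit 0 = 1: r = r^2 * 5 mod 29 = 1^2 * 5 = 1*5 = 5
  bit 1 = 1: r = r^2 * 5 mod 29 = 5^2 * 5 = 25*5 = 9
  -> s = B^a = 9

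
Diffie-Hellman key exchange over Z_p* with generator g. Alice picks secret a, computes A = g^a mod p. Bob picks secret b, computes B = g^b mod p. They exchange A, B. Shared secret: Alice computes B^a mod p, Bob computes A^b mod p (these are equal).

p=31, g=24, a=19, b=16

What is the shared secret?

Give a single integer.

Answer: 14

Derivation:
A = 24^19 mod 31  (bits of 19 = 10011)
  bit 0 = 1: r = r^2 * 24 mod 31 = 1^2 * 24 = 1*24 = 24
  bit 1 = 0: r = r^2 mod 31 = 24^2 = 18
  bit 2 = 0: r = r^2 mod 31 = 18^2 = 14
  bit 3 = 1: r = r^2 * 24 mod 31 = 14^2 * 24 = 10*24 = 23
  bit 4 = 1: r = r^2 * 24 mod 31 = 23^2 * 24 = 2*24 = 17
  -> A = 17
B = 24^16 mod 31  (bits of 16 = 10000)
  bit 0 = 1: r = r^2 * 24 mod 31 = 1^2 * 24 = 1*24 = 24
  bit 1 = 0: r = r^2 mod 31 = 24^2 = 18
  bit 2 = 0: r = r^2 mod 31 = 18^2 = 14
  bit 3 = 0: r = r^2 mod 31 = 14^2 = 10
  bit 4 = 0: r = r^2 mod 31 = 10^2 = 7
  -> B = 7
s = B^a = 7^19 mod 31  (bits of 19 = 10011)
  bit 0 = 1: r = r^2 * 7 mod 31 = 1^2 * 7 = 1*7 = 7
  bit 1 = 0: r = r^2 mod 31 = 7^2 = 18
  bit 2 = 0: r = r^2 mod 31 = 18^2 = 14
  bit 3 = 1: r = r^2 * 7 mod 31 = 14^2 * 7 = 10*7 = 8
  bit 4 = 1: r = r^2 * 7 mod 31 = 8^2 * 7 = 2*7 = 14
  -> s = B^a = 14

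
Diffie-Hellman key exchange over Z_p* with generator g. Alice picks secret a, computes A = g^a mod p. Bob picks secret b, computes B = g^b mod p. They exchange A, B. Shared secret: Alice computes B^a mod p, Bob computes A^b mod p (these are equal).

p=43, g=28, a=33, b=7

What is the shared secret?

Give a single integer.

A = 28^33 mod 43  (bits of 33 = 100001)
  bit 0 = 1: r = r^2 * 28 mod 43 = 1^2 * 28 = 1*28 = 28
  bit 1 = 0: r = r^2 mod 43 = 28^2 = 10
  bit 2 = 0: r = r^2 mod 43 = 10^2 = 14
  bit 3 = 0: r = r^2 mod 43 = 14^2 = 24
  bit 4 = 0: r = r^2 mod 43 = 24^2 = 17
  bit 5 = 1: r = r^2 * 28 mod 43 = 17^2 * 28 = 31*28 = 8
  -> A = 8
B = 28^7 mod 43  (bits of 7 = 111)
  bit 0 = 1: r = r^2 * 28 mod 43 = 1^2 * 28 = 1*28 = 28
  bit 1 = 1: r = r^2 * 28 mod 43 = 28^2 * 28 = 10*28 = 22
  bit 2 = 1: r = r^2 * 28 mod 43 = 22^2 * 28 = 11*28 = 7
  -> B = 7
s = B^a = 7^33 mod 43  (bits of 33 = 100001)
  bit 0 = 1: r = r^2 * 7 mod 43 = 1^2 * 7 = 1*7 = 7
  bit 1 = 0: r = r^2 mod 43 = 7^2 = 6
  bit 2 = 0: r = r^2 mod 43 = 6^2 = 36
  bit 3 = 0: r = r^2 mod 43 = 36^2 = 6
  bit 4 = 0: r = r^2 mod 43 = 6^2 = 36
  bit 5 = 1: r = r^2 * 7 mod 43 = 36^2 * 7 = 6*7 = 42
  -> s = B^a = 42

Answer: 42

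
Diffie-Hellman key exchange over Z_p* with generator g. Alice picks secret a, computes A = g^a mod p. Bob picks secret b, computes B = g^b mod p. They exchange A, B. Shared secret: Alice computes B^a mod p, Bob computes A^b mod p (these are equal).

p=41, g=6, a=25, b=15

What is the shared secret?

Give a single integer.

A = 6^25 mod 41  (bits of 25 = 11001)
  bit 0 = 1: r = r^2 * 6 mod 41 = 1^2 * 6 = 1*6 = 6
  bit 1 = 1: r = r^2 * 6 mod 41 = 6^2 * 6 = 36*6 = 11
  bit 2 = 0: r = r^2 mod 41 = 11^2 = 39
  bit 3 = 0: r = r^2 mod 41 = 39^2 = 4
  bit 4 = 1: r = r^2 * 6 mod 41 = 4^2 * 6 = 16*6 = 14
  -> A = 14
B = 6^15 mod 41  (bits of 15 = 1111)
  bit 0 = 1: r = r^2 * 6 mod 41 = 1^2 * 6 = 1*6 = 6
  bit 1 = 1: r = r^2 * 6 mod 41 = 6^2 * 6 = 36*6 = 11
  bit 2 = 1: r = r^2 * 6 mod 41 = 11^2 * 6 = 39*6 = 29
  bit 3 = 1: r = r^2 * 6 mod 41 = 29^2 * 6 = 21*6 = 3
  -> B = 3
s = B^a = 3^25 mod 41  (bits of 25 = 11001)
  bit 0 = 1: r = r^2 * 3 mod 41 = 1^2 * 3 = 1*3 = 3
  bit 1 = 1: r = r^2 * 3 mod 41 = 3^2 * 3 = 9*3 = 27
  bit 2 = 0: r = r^2 mod 41 = 27^2 = 32
  bit 3 = 0: r = r^2 mod 41 = 32^2 = 40
  bit 4 = 1: r = r^2 * 3 mod 41 = 40^2 * 3 = 1*3 = 3
  -> s = B^a = 3

Answer: 3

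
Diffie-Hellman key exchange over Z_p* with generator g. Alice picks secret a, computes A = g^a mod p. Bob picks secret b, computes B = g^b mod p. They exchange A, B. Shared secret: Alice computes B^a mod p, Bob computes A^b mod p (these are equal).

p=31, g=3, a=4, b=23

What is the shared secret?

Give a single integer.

Answer: 9

Derivation:
A = 3^4 mod 31  (bits of 4 = 100)
  bit 0 = 1: r = r^2 * 3 mod 31 = 1^2 * 3 = 1*3 = 3
  bit 1 = 0: r = r^2 mod 31 = 3^2 = 9
  bit 2 = 0: r = r^2 mod 31 = 9^2 = 19
  -> A = 19
B = 3^23 mod 31  (bits of 23 = 10111)
  bit 0 = 1: r = r^2 * 3 mod 31 = 1^2 * 3 = 1*3 = 3
  bit 1 = 0: r = r^2 mod 31 = 3^2 = 9
  bit 2 = 1: r = r^2 * 3 mod 31 = 9^2 * 3 = 19*3 = 26
  bit 3 = 1: r = r^2 * 3 mod 31 = 26^2 * 3 = 25*3 = 13
  bit 4 = 1: r = r^2 * 3 mod 31 = 13^2 * 3 = 14*3 = 11
  -> B = 11
s = B^a = 11^4 mod 31  (bits of 4 = 100)
  bit 0 = 1: r = r^2 * 11 mod 31 = 1^2 * 11 = 1*11 = 11
  bit 1 = 0: r = r^2 mod 31 = 11^2 = 28
  bit 2 = 0: r = r^2 mod 31 = 28^2 = 9
  -> s = B^a = 9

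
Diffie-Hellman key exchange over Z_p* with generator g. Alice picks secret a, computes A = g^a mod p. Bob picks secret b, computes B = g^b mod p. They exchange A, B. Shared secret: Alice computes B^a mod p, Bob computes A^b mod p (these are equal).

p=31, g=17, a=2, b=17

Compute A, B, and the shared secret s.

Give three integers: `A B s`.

Answer: 10 21 7

Derivation:
A = 17^2 mod 31  (bits of 2 = 10)
  bit 0 = 1: r = r^2 * 17 mod 31 = 1^2 * 17 = 1*17 = 17
  bit 1 = 0: r = r^2 mod 31 = 17^2 = 10
  -> A = 10
B = 17^17 mod 31  (bits of 17 = 10001)
  bit 0 = 1: r = r^2 * 17 mod 31 = 1^2 * 17 = 1*17 = 17
  bit 1 = 0: r = r^2 mod 31 = 17^2 = 10
  bit 2 = 0: r = r^2 mod 31 = 10^2 = 7
  bit 3 = 0: r = r^2 mod 31 = 7^2 = 18
  bit 4 = 1: r = r^2 * 17 mod 31 = 18^2 * 17 = 14*17 = 21
  -> B = 21
s = B^a = 21^2 mod 31  (bits of 2 = 10)
  bit 0 = 1: r = r^2 * 21 mod 31 = 1^2 * 21 = 1*21 = 21
  bit 1 = 0: r = r^2 mod 31 = 21^2 = 7
  -> s = B^a = 7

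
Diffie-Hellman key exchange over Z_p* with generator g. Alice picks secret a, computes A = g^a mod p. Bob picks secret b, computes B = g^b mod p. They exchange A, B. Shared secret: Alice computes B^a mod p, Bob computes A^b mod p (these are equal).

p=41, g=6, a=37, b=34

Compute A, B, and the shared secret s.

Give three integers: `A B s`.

A = 6^37 mod 41  (bits of 37 = 100101)
  bit 0 = 1: r = r^2 * 6 mod 41 = 1^2 * 6 = 1*6 = 6
  bit 1 = 0: r = r^2 mod 41 = 6^2 = 36
  bit 2 = 0: r = r^2 mod 41 = 36^2 = 25
  bit 3 = 1: r = r^2 * 6 mod 41 = 25^2 * 6 = 10*6 = 19
  bit 4 = 0: r = r^2 mod 41 = 19^2 = 33
  bit 5 = 1: r = r^2 * 6 mod 41 = 33^2 * 6 = 23*6 = 15
  -> A = 15
B = 6^34 mod 41  (bits of 34 = 100010)
  bit 0 = 1: r = r^2 * 6 mod 41 = 1^2 * 6 = 1*6 = 6
  bit 1 = 0: r = r^2 mod 41 = 6^2 = 36
  bit 2 = 0: r = r^2 mod 41 = 36^2 = 25
  bit 3 = 0: r = r^2 mod 41 = 25^2 = 10
  bit 4 = 1: r = r^2 * 6 mod 41 = 10^2 * 6 = 18*6 = 26
  bit 5 = 0: r = r^2 mod 41 = 26^2 = 20
  -> B = 20
s = B^a = 20^37 mod 41  (bits of 37 = 100101)
  bit 0 = 1: r = r^2 * 20 mod 41 = 1^2 * 20 = 1*20 = 20
  bit 1 = 0: r = r^2 mod 41 = 20^2 = 31
  bit 2 = 0: r = r^2 mod 41 = 31^2 = 18
  bit 3 = 1: r = r^2 * 20 mod 41 = 18^2 * 20 = 37*20 = 2
  bit 4 = 0: r = r^2 mod 41 = 2^2 = 4
  bit 5 = 1: r = r^2 * 20 mod 41 = 4^2 * 20 = 16*20 = 33
  -> s = B^a = 33

Answer: 15 20 33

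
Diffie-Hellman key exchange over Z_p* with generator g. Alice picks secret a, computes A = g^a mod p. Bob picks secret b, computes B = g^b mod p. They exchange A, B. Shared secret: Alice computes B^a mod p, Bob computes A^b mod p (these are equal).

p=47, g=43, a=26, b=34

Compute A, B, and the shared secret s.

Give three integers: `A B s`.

A = 43^26 mod 47  (bits of 26 = 11010)
  bit 0 = 1: r = r^2 * 43 mod 47 = 1^2 * 43 = 1*43 = 43
  bit 1 = 1: r = r^2 * 43 mod 47 = 43^2 * 43 = 16*43 = 30
  bit 2 = 0: r = r^2 mod 47 = 30^2 = 7
  bit 3 = 1: r = r^2 * 43 mod 47 = 7^2 * 43 = 2*43 = 39
  bit 4 = 0: r = r^2 mod 47 = 39^2 = 17
  -> A = 17
B = 43^34 mod 47  (bits of 34 = 100010)
  bit 0 = 1: r = r^2 * 43 mod 47 = 1^2 * 43 = 1*43 = 43
  bit 1 = 0: r = r^2 mod 47 = 43^2 = 16
  bit 2 = 0: r = r^2 mod 47 = 16^2 = 21
  bit 3 = 0: r = r^2 mod 47 = 21^2 = 18
  bit 4 = 1: r = r^2 * 43 mod 47 = 18^2 * 43 = 42*43 = 20
  bit 5 = 0: r = r^2 mod 47 = 20^2 = 24
  -> B = 24
s = B^a = 24^26 mod 47  (bits of 26 = 11010)
  bit 0 = 1: r = r^2 * 24 mod 47 = 1^2 * 24 = 1*24 = 24
  bit 1 = 1: r = r^2 * 24 mod 47 = 24^2 * 24 = 12*24 = 6
  bit 2 = 0: r = r^2 mod 47 = 6^2 = 36
  bit 3 = 1: r = r^2 * 24 mod 47 = 36^2 * 24 = 27*24 = 37
  bit 4 = 0: r = r^2 mod 47 = 37^2 = 6
  -> s = B^a = 6

Answer: 17 24 6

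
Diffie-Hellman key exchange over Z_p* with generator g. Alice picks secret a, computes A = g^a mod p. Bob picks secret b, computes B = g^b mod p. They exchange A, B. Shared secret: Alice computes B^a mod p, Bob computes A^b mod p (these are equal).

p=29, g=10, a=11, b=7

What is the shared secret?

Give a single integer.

Answer: 12

Derivation:
A = 10^11 mod 29  (bits of 11 = 1011)
  bit 0 = 1: r = r^2 * 10 mod 29 = 1^2 * 10 = 1*10 = 10
  bit 1 = 0: r = r^2 mod 29 = 10^2 = 13
  bit 2 = 1: r = r^2 * 10 mod 29 = 13^2 * 10 = 24*10 = 8
  bit 3 = 1: r = r^2 * 10 mod 29 = 8^2 * 10 = 6*10 = 2
  -> A = 2
B = 10^7 mod 29  (bits of 7 = 111)
  bit 0 = 1: r = r^2 * 10 mod 29 = 1^2 * 10 = 1*10 = 10
  bit 1 = 1: r = r^2 * 10 mod 29 = 10^2 * 10 = 13*10 = 14
  bit 2 = 1: r = r^2 * 10 mod 29 = 14^2 * 10 = 22*10 = 17
  -> B = 17
s = B^a = 17^11 mod 29  (bits of 11 = 1011)
  bit 0 = 1: r = r^2 * 17 mod 29 = 1^2 * 17 = 1*17 = 17
  bit 1 = 0: r = r^2 mod 29 = 17^2 = 28
  bit 2 = 1: r = r^2 * 17 mod 29 = 28^2 * 17 = 1*17 = 17
  bit 3 = 1: r = r^2 * 17 mod 29 = 17^2 * 17 = 28*17 = 12
  -> s = B^a = 12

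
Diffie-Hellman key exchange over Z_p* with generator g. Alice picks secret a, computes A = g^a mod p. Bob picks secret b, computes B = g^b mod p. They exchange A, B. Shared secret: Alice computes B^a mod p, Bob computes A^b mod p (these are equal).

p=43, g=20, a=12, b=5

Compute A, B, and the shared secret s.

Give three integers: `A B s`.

A = 20^12 mod 43  (bits of 12 = 1100)
  bit 0 = 1: r = r^2 * 20 mod 43 = 1^2 * 20 = 1*20 = 20
  bit 1 = 1: r = r^2 * 20 mod 43 = 20^2 * 20 = 13*20 = 2
  bit 2 = 0: r = r^2 mod 43 = 2^2 = 4
  bit 3 = 0: r = r^2 mod 43 = 4^2 = 16
  -> A = 16
B = 20^5 mod 43  (bits of 5 = 101)
  bit 0 = 1: r = r^2 * 20 mod 43 = 1^2 * 20 = 1*20 = 20
  bit 1 = 0: r = r^2 mod 43 = 20^2 = 13
  bit 2 = 1: r = r^2 * 20 mod 43 = 13^2 * 20 = 40*20 = 26
  -> B = 26
s = B^a = 26^12 mod 43  (bits of 12 = 1100)
  bit 0 = 1: r = r^2 * 26 mod 43 = 1^2 * 26 = 1*26 = 26
  bit 1 = 1: r = r^2 * 26 mod 43 = 26^2 * 26 = 31*26 = 32
  bit 2 = 0: r = r^2 mod 43 = 32^2 = 35
  bit 3 = 0: r = r^2 mod 43 = 35^2 = 21
  -> s = B^a = 21

Answer: 16 26 21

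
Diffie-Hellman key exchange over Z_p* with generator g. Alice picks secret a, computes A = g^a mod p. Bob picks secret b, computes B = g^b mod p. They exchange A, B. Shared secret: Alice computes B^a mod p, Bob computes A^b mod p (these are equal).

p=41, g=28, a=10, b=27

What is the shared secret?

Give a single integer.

Answer: 32

Derivation:
A = 28^10 mod 41  (bits of 10 = 1010)
  bit 0 = 1: r = r^2 * 28 mod 41 = 1^2 * 28 = 1*28 = 28
  bit 1 = 0: r = r^2 mod 41 = 28^2 = 5
  bit 2 = 1: r = r^2 * 28 mod 41 = 5^2 * 28 = 25*28 = 3
  bit 3 = 0: r = r^2 mod 41 = 3^2 = 9
  -> A = 9
B = 28^27 mod 41  (bits of 27 = 11011)
  bit 0 = 1: r = r^2 * 28 mod 41 = 1^2 * 28 = 1*28 = 28
  bit 1 = 1: r = r^2 * 28 mod 41 = 28^2 * 28 = 5*28 = 17
  bit 2 = 0: r = r^2 mod 41 = 17^2 = 2
  bit 3 = 1: r = r^2 * 28 mod 41 = 2^2 * 28 = 4*28 = 30
  bit 4 = 1: r = r^2 * 28 mod 41 = 30^2 * 28 = 39*28 = 26
  -> B = 26
s = B^a = 26^10 mod 41  (bits of 10 = 1010)
  bit 0 = 1: r = r^2 * 26 mod 41 = 1^2 * 26 = 1*26 = 26
  bit 1 = 0: r = r^2 mod 41 = 26^2 = 20
  bit 2 = 1: r = r^2 * 26 mod 41 = 20^2 * 26 = 31*26 = 27
  bit 3 = 0: r = r^2 mod 41 = 27^2 = 32
  -> s = B^a = 32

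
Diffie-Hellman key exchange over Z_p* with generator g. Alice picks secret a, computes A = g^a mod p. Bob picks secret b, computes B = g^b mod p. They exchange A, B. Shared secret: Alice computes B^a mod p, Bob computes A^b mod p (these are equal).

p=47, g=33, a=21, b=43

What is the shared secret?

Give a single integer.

Answer: 5

Derivation:
A = 33^21 mod 47  (bits of 21 = 10101)
  bit 0 = 1: r = r^2 * 33 mod 47 = 1^2 * 33 = 1*33 = 33
  bit 1 = 0: r = r^2 mod 47 = 33^2 = 8
  bit 2 = 1: r = r^2 * 33 mod 47 = 8^2 * 33 = 17*33 = 44
  bit 3 = 0: r = r^2 mod 47 = 44^2 = 9
  bit 4 = 1: r = r^2 * 33 mod 47 = 9^2 * 33 = 34*33 = 41
  -> A = 41
B = 33^43 mod 47  (bits of 43 = 101011)
  bit 0 = 1: r = r^2 * 33 mod 47 = 1^2 * 33 = 1*33 = 33
  bit 1 = 0: r = r^2 mod 47 = 33^2 = 8
  bit 2 = 1: r = r^2 * 33 mod 47 = 8^2 * 33 = 17*33 = 44
  bit 3 = 0: r = r^2 mod 47 = 44^2 = 9
  bit 4 = 1: r = r^2 * 33 mod 47 = 9^2 * 33 = 34*33 = 41
  bit 5 = 1: r = r^2 * 33 mod 47 = 41^2 * 33 = 36*33 = 13
  -> B = 13
s = B^a = 13^21 mod 47  (bits of 21 = 10101)
  bit 0 = 1: r = r^2 * 13 mod 47 = 1^2 * 13 = 1*13 = 13
  bit 1 = 0: r = r^2 mod 47 = 13^2 = 28
  bit 2 = 1: r = r^2 * 13 mod 47 = 28^2 * 13 = 32*13 = 40
  bit 3 = 0: r = r^2 mod 47 = 40^2 = 2
  bit 4 = 1: r = r^2 * 13 mod 47 = 2^2 * 13 = 4*13 = 5
  -> s = B^a = 5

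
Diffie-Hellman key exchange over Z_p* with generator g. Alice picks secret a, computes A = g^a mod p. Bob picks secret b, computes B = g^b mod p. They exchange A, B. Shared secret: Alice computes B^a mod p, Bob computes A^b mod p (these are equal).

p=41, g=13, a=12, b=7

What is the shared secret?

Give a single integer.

A = 13^12 mod 41  (bits of 12 = 1100)
  bit 0 = 1: r = r^2 * 13 mod 41 = 1^2 * 13 = 1*13 = 13
  bit 1 = 1: r = r^2 * 13 mod 41 = 13^2 * 13 = 5*13 = 24
  bit 2 = 0: r = r^2 mod 41 = 24^2 = 2
  bit 3 = 0: r = r^2 mod 41 = 2^2 = 4
  -> A = 4
B = 13^7 mod 41  (bits of 7 = 111)
  bit 0 = 1: r = r^2 * 13 mod 41 = 1^2 * 13 = 1*13 = 13
  bit 1 = 1: r = r^2 * 13 mod 41 = 13^2 * 13 = 5*13 = 24
  bit 2 = 1: r = r^2 * 13 mod 41 = 24^2 * 13 = 2*13 = 26
  -> B = 26
s = B^a = 26^12 mod 41  (bits of 12 = 1100)
  bit 0 = 1: r = r^2 * 26 mod 41 = 1^2 * 26 = 1*26 = 26
  bit 1 = 1: r = r^2 * 26 mod 41 = 26^2 * 26 = 20*26 = 28
  bit 2 = 0: r = r^2 mod 41 = 28^2 = 5
  bit 3 = 0: r = r^2 mod 41 = 5^2 = 25
  -> s = B^a = 25

Answer: 25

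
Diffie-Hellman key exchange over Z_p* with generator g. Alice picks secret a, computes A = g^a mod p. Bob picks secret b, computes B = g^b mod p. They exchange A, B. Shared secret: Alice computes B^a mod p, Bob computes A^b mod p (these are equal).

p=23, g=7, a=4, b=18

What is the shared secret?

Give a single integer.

A = 7^4 mod 23  (bits of 4 = 100)
  bit 0 = 1: r = r^2 * 7 mod 23 = 1^2 * 7 = 1*7 = 7
  bit 1 = 0: r = r^2 mod 23 = 7^2 = 3
  bit 2 = 0: r = r^2 mod 23 = 3^2 = 9
  -> A = 9
B = 7^18 mod 23  (bits of 18 = 10010)
  bit 0 = 1: r = r^2 * 7 mod 23 = 1^2 * 7 = 1*7 = 7
  bit 1 = 0: r = r^2 mod 23 = 7^2 = 3
  bit 2 = 0: r = r^2 mod 23 = 3^2 = 9
  bit 3 = 1: r = r^2 * 7 mod 23 = 9^2 * 7 = 12*7 = 15
  bit 4 = 0: r = r^2 mod 23 = 15^2 = 18
  -> B = 18
s = B^a = 18^4 mod 23  (bits of 4 = 100)
  bit 0 = 1: r = r^2 * 18 mod 23 = 1^2 * 18 = 1*18 = 18
  bit 1 = 0: r = r^2 mod 23 = 18^2 = 2
  bit 2 = 0: r = r^2 mod 23 = 2^2 = 4
  -> s = B^a = 4

Answer: 4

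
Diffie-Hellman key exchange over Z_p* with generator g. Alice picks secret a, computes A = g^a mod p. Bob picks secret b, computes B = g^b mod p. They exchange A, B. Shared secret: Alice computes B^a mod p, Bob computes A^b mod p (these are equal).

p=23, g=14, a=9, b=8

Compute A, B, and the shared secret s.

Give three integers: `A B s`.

A = 14^9 mod 23  (bits of 9 = 1001)
  bit 0 = 1: r = r^2 * 14 mod 23 = 1^2 * 14 = 1*14 = 14
  bit 1 = 0: r = r^2 mod 23 = 14^2 = 12
  bit 2 = 0: r = r^2 mod 23 = 12^2 = 6
  bit 3 = 1: r = r^2 * 14 mod 23 = 6^2 * 14 = 13*14 = 21
  -> A = 21
B = 14^8 mod 23  (bits of 8 = 1000)
  bit 0 = 1: r = r^2 * 14 mod 23 = 1^2 * 14 = 1*14 = 14
  bit 1 = 0: r = r^2 mod 23 = 14^2 = 12
  bit 2 = 0: r = r^2 mod 23 = 12^2 = 6
  bit 3 = 0: r = r^2 mod 23 = 6^2 = 13
  -> B = 13
s = B^a = 13^9 mod 23  (bits of 9 = 1001)
  bit 0 = 1: r = r^2 * 13 mod 23 = 1^2 * 13 = 1*13 = 13
  bit 1 = 0: r = r^2 mod 23 = 13^2 = 8
  bit 2 = 0: r = r^2 mod 23 = 8^2 = 18
  bit 3 = 1: r = r^2 * 13 mod 23 = 18^2 * 13 = 2*13 = 3
  -> s = B^a = 3

Answer: 21 13 3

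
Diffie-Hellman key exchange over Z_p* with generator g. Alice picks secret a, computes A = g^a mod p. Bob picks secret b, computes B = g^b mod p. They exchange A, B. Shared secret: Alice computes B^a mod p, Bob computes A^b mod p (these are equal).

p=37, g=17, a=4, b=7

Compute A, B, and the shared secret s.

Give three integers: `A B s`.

A = 17^4 mod 37  (bits of 4 = 100)
  bit 0 = 1: r = r^2 * 17 mod 37 = 1^2 * 17 = 1*17 = 17
  bit 1 = 0: r = r^2 mod 37 = 17^2 = 30
  bit 2 = 0: r = r^2 mod 37 = 30^2 = 12
  -> A = 12
B = 17^7 mod 37  (bits of 7 = 111)
  bit 0 = 1: r = r^2 * 17 mod 37 = 1^2 * 17 = 1*17 = 17
  bit 1 = 1: r = r^2 * 17 mod 37 = 17^2 * 17 = 30*17 = 29
  bit 2 = 1: r = r^2 * 17 mod 37 = 29^2 * 17 = 27*17 = 15
  -> B = 15
s = B^a = 15^4 mod 37  (bits of 4 = 100)
  bit 0 = 1: r = r^2 * 15 mod 37 = 1^2 * 15 = 1*15 = 15
  bit 1 = 0: r = r^2 mod 37 = 15^2 = 3
  bit 2 = 0: r = r^2 mod 37 = 3^2 = 9
  -> s = B^a = 9

Answer: 12 15 9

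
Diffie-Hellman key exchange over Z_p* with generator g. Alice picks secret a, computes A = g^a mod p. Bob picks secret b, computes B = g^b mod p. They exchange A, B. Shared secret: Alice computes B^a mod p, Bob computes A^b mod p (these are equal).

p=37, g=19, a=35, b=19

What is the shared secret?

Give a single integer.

A = 19^35 mod 37  (bits of 35 = 100011)
  bit 0 = 1: r = r^2 * 19 mod 37 = 1^2 * 19 = 1*19 = 19
  bit 1 = 0: r = r^2 mod 37 = 19^2 = 28
  bit 2 = 0: r = r^2 mod 37 = 28^2 = 7
  bit 3 = 0: r = r^2 mod 37 = 7^2 = 12
  bit 4 = 1: r = r^2 * 19 mod 37 = 12^2 * 19 = 33*19 = 35
  bit 5 = 1: r = r^2 * 19 mod 37 = 35^2 * 19 = 4*19 = 2
  -> A = 2
B = 19^19 mod 37  (bits of 19 = 10011)
  bit 0 = 1: r = r^2 * 19 mod 37 = 1^2 * 19 = 1*19 = 19
  bit 1 = 0: r = r^2 mod 37 = 19^2 = 28
  bit 2 = 0: r = r^2 mod 37 = 28^2 = 7
  bit 3 = 1: r = r^2 * 19 mod 37 = 7^2 * 19 = 12*19 = 6
  bit 4 = 1: r = r^2 * 19 mod 37 = 6^2 * 19 = 36*19 = 18
  -> B = 18
s = B^a = 18^35 mod 37  (bits of 35 = 100011)
  bit 0 = 1: r = r^2 * 18 mod 37 = 1^2 * 18 = 1*18 = 18
  bit 1 = 0: r = r^2 mod 37 = 18^2 = 28
  bit 2 = 0: r = r^2 mod 37 = 28^2 = 7
  bit 3 = 0: r = r^2 mod 37 = 7^2 = 12
  bit 4 = 1: r = r^2 * 18 mod 37 = 12^2 * 18 = 33*18 = 2
  bit 5 = 1: r = r^2 * 18 mod 37 = 2^2 * 18 = 4*18 = 35
  -> s = B^a = 35

Answer: 35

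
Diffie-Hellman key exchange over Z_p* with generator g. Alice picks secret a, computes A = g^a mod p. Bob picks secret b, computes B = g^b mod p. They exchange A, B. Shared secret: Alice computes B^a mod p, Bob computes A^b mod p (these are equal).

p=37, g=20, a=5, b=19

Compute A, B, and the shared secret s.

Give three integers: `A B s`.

A = 20^5 mod 37  (bits of 5 = 101)
  bit 0 = 1: r = r^2 * 20 mod 37 = 1^2 * 20 = 1*20 = 20
  bit 1 = 0: r = r^2 mod 37 = 20^2 = 30
  bit 2 = 1: r = r^2 * 20 mod 37 = 30^2 * 20 = 12*20 = 18
  -> A = 18
B = 20^19 mod 37  (bits of 19 = 10011)
  bit 0 = 1: r = r^2 * 20 mod 37 = 1^2 * 20 = 1*20 = 20
  bit 1 = 0: r = r^2 mod 37 = 20^2 = 30
  bit 2 = 0: r = r^2 mod 37 = 30^2 = 12
  bit 3 = 1: r = r^2 * 20 mod 37 = 12^2 * 20 = 33*20 = 31
  bit 4 = 1: r = r^2 * 20 mod 37 = 31^2 * 20 = 36*20 = 17
  -> B = 17
s = B^a = 17^5 mod 37  (bits of 5 = 101)
  bit 0 = 1: r = r^2 * 17 mod 37 = 1^2 * 17 = 1*17 = 17
  bit 1 = 0: r = r^2 mod 37 = 17^2 = 30
  bit 2 = 1: r = r^2 * 17 mod 37 = 30^2 * 17 = 12*17 = 19
  -> s = B^a = 19

Answer: 18 17 19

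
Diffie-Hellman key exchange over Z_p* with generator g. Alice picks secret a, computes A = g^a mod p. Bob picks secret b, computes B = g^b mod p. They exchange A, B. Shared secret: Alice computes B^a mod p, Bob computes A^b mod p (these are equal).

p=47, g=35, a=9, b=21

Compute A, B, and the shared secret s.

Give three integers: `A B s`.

Answer: 15 31 33

Derivation:
A = 35^9 mod 47  (bits of 9 = 1001)
  bit 0 = 1: r = r^2 * 35 mod 47 = 1^2 * 35 = 1*35 = 35
  bit 1 = 0: r = r^2 mod 47 = 35^2 = 3
  bit 2 = 0: r = r^2 mod 47 = 3^2 = 9
  bit 3 = 1: r = r^2 * 35 mod 47 = 9^2 * 35 = 34*35 = 15
  -> A = 15
B = 35^21 mod 47  (bits of 21 = 10101)
  bit 0 = 1: r = r^2 * 35 mod 47 = 1^2 * 35 = 1*35 = 35
  bit 1 = 0: r = r^2 mod 47 = 35^2 = 3
  bit 2 = 1: r = r^2 * 35 mod 47 = 3^2 * 35 = 9*35 = 33
  bit 3 = 0: r = r^2 mod 47 = 33^2 = 8
  bit 4 = 1: r = r^2 * 35 mod 47 = 8^2 * 35 = 17*35 = 31
  -> B = 31
s = B^a = 31^9 mod 47  (bits of 9 = 1001)
  bit 0 = 1: r = r^2 * 31 mod 47 = 1^2 * 31 = 1*31 = 31
  bit 1 = 0: r = r^2 mod 47 = 31^2 = 21
  bit 2 = 0: r = r^2 mod 47 = 21^2 = 18
  bit 3 = 1: r = r^2 * 31 mod 47 = 18^2 * 31 = 42*31 = 33
  -> s = B^a = 33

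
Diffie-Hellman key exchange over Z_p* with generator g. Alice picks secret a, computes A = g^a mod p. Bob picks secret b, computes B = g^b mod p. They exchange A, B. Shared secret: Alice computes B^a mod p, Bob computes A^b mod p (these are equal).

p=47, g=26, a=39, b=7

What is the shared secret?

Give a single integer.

A = 26^39 mod 47  (bits of 39 = 100111)
  bit 0 = 1: r = r^2 * 26 mod 47 = 1^2 * 26 = 1*26 = 26
  bit 1 = 0: r = r^2 mod 47 = 26^2 = 18
  bit 2 = 0: r = r^2 mod 47 = 18^2 = 42
  bit 3 = 1: r = r^2 * 26 mod 47 = 42^2 * 26 = 25*26 = 39
  bit 4 = 1: r = r^2 * 26 mod 47 = 39^2 * 26 = 17*26 = 19
  bit 5 = 1: r = r^2 * 26 mod 47 = 19^2 * 26 = 32*26 = 33
  -> A = 33
B = 26^7 mod 47  (bits of 7 = 111)
  bit 0 = 1: r = r^2 * 26 mod 47 = 1^2 * 26 = 1*26 = 26
  bit 1 = 1: r = r^2 * 26 mod 47 = 26^2 * 26 = 18*26 = 45
  bit 2 = 1: r = r^2 * 26 mod 47 = 45^2 * 26 = 4*26 = 10
  -> B = 10
s = B^a = 10^39 mod 47  (bits of 39 = 100111)
  bit 0 = 1: r = r^2 * 10 mod 47 = 1^2 * 10 = 1*10 = 10
  bit 1 = 0: r = r^2 mod 47 = 10^2 = 6
  bit 2 = 0: r = r^2 mod 47 = 6^2 = 36
  bit 3 = 1: r = r^2 * 10 mod 47 = 36^2 * 10 = 27*10 = 35
  bit 4 = 1: r = r^2 * 10 mod 47 = 35^2 * 10 = 3*10 = 30
  bit 5 = 1: r = r^2 * 10 mod 47 = 30^2 * 10 = 7*10 = 23
  -> s = B^a = 23

Answer: 23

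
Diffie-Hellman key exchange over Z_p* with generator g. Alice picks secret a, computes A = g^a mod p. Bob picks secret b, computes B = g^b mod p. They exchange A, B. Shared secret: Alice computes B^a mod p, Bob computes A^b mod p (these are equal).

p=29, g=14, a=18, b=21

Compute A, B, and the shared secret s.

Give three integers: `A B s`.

A = 14^18 mod 29  (bits of 18 = 10010)
  bit 0 = 1: r = r^2 * 14 mod 29 = 1^2 * 14 = 1*14 = 14
  bit 1 = 0: r = r^2 mod 29 = 14^2 = 22
  bit 2 = 0: r = r^2 mod 29 = 22^2 = 20
  bit 3 = 1: r = r^2 * 14 mod 29 = 20^2 * 14 = 23*14 = 3
  bit 4 = 0: r = r^2 mod 29 = 3^2 = 9
  -> A = 9
B = 14^21 mod 29  (bits of 21 = 10101)
  bit 0 = 1: r = r^2 * 14 mod 29 = 1^2 * 14 = 1*14 = 14
  bit 1 = 0: r = r^2 mod 29 = 14^2 = 22
  bit 2 = 1: r = r^2 * 14 mod 29 = 22^2 * 14 = 20*14 = 19
  bit 3 = 0: r = r^2 mod 29 = 19^2 = 13
  bit 4 = 1: r = r^2 * 14 mod 29 = 13^2 * 14 = 24*14 = 17
  -> B = 17
s = B^a = 17^18 mod 29  (bits of 18 = 10010)
  bit 0 = 1: r = r^2 * 17 mod 29 = 1^2 * 17 = 1*17 = 17
  bit 1 = 0: r = r^2 mod 29 = 17^2 = 28
  bit 2 = 0: r = r^2 mod 29 = 28^2 = 1
  bit 3 = 1: r = r^2 * 17 mod 29 = 1^2 * 17 = 1*17 = 17
  bit 4 = 0: r = r^2 mod 29 = 17^2 = 28
  -> s = B^a = 28

Answer: 9 17 28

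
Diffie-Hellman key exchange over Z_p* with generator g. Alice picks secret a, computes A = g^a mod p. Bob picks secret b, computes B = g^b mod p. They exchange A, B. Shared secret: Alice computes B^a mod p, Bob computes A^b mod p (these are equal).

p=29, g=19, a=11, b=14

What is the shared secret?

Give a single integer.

A = 19^11 mod 29  (bits of 11 = 1011)
  bit 0 = 1: r = r^2 * 19 mod 29 = 1^2 * 19 = 1*19 = 19
  bit 1 = 0: r = r^2 mod 29 = 19^2 = 13
  bit 2 = 1: r = r^2 * 19 mod 29 = 13^2 * 19 = 24*19 = 21
  bit 3 = 1: r = r^2 * 19 mod 29 = 21^2 * 19 = 6*19 = 27
  -> A = 27
B = 19^14 mod 29  (bits of 14 = 1110)
  bit 0 = 1: r = r^2 * 19 mod 29 = 1^2 * 19 = 1*19 = 19
  bit 1 = 1: r = r^2 * 19 mod 29 = 19^2 * 19 = 13*19 = 15
  bit 2 = 1: r = r^2 * 19 mod 29 = 15^2 * 19 = 22*19 = 12
  bit 3 = 0: r = r^2 mod 29 = 12^2 = 28
  -> B = 28
s = B^a = 28^11 mod 29  (bits of 11 = 1011)
  bit 0 = 1: r = r^2 * 28 mod 29 = 1^2 * 28 = 1*28 = 28
  bit 1 = 0: r = r^2 mod 29 = 28^2 = 1
  bit 2 = 1: r = r^2 * 28 mod 29 = 1^2 * 28 = 1*28 = 28
  bit 3 = 1: r = r^2 * 28 mod 29 = 28^2 * 28 = 1*28 = 28
  -> s = B^a = 28

Answer: 28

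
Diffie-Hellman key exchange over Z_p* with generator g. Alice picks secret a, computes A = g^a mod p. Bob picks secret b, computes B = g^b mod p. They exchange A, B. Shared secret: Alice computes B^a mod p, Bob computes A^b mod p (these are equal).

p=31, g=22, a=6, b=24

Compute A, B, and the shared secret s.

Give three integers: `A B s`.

Answer: 8 4 4

Derivation:
A = 22^6 mod 31  (bits of 6 = 110)
  bit 0 = 1: r = r^2 * 22 mod 31 = 1^2 * 22 = 1*22 = 22
  bit 1 = 1: r = r^2 * 22 mod 31 = 22^2 * 22 = 19*22 = 15
  bit 2 = 0: r = r^2 mod 31 = 15^2 = 8
  -> A = 8
B = 22^24 mod 31  (bits of 24 = 11000)
  bit 0 = 1: r = r^2 * 22 mod 31 = 1^2 * 22 = 1*22 = 22
  bit 1 = 1: r = r^2 * 22 mod 31 = 22^2 * 22 = 19*22 = 15
  bit 2 = 0: r = r^2 mod 31 = 15^2 = 8
  bit 3 = 0: r = r^2 mod 31 = 8^2 = 2
  bit 4 = 0: r = r^2 mod 31 = 2^2 = 4
  -> B = 4
s = B^a = 4^6 mod 31  (bits of 6 = 110)
  bit 0 = 1: r = r^2 * 4 mod 31 = 1^2 * 4 = 1*4 = 4
  bit 1 = 1: r = r^2 * 4 mod 31 = 4^2 * 4 = 16*4 = 2
  bit 2 = 0: r = r^2 mod 31 = 2^2 = 4
  -> s = B^a = 4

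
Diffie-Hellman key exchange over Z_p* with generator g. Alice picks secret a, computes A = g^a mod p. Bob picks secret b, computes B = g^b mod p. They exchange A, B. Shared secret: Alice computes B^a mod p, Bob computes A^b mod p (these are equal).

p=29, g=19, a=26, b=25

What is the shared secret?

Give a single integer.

Answer: 22

Derivation:
A = 19^26 mod 29  (bits of 26 = 11010)
  bit 0 = 1: r = r^2 * 19 mod 29 = 1^2 * 19 = 1*19 = 19
  bit 1 = 1: r = r^2 * 19 mod 29 = 19^2 * 19 = 13*19 = 15
  bit 2 = 0: r = r^2 mod 29 = 15^2 = 22
  bit 3 = 1: r = r^2 * 19 mod 29 = 22^2 * 19 = 20*19 = 3
  bit 4 = 0: r = r^2 mod 29 = 3^2 = 9
  -> A = 9
B = 19^25 mod 29  (bits of 25 = 11001)
  bit 0 = 1: r = r^2 * 19 mod 29 = 1^2 * 19 = 1*19 = 19
  bit 1 = 1: r = r^2 * 19 mod 29 = 19^2 * 19 = 13*19 = 15
  bit 2 = 0: r = r^2 mod 29 = 15^2 = 22
  bit 3 = 0: r = r^2 mod 29 = 22^2 = 20
  bit 4 = 1: r = r^2 * 19 mod 29 = 20^2 * 19 = 23*19 = 2
  -> B = 2
s = B^a = 2^26 mod 29  (bits of 26 = 11010)
  bit 0 = 1: r = r^2 * 2 mod 29 = 1^2 * 2 = 1*2 = 2
  bit 1 = 1: r = r^2 * 2 mod 29 = 2^2 * 2 = 4*2 = 8
  bit 2 = 0: r = r^2 mod 29 = 8^2 = 6
  bit 3 = 1: r = r^2 * 2 mod 29 = 6^2 * 2 = 7*2 = 14
  bit 4 = 0: r = r^2 mod 29 = 14^2 = 22
  -> s = B^a = 22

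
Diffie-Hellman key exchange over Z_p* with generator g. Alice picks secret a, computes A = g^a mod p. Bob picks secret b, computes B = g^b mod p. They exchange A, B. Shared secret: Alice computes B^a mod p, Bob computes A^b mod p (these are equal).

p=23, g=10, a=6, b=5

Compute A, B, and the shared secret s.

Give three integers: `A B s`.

Answer: 6 19 2

Derivation:
A = 10^6 mod 23  (bits of 6 = 110)
  bit 0 = 1: r = r^2 * 10 mod 23 = 1^2 * 10 = 1*10 = 10
  bit 1 = 1: r = r^2 * 10 mod 23 = 10^2 * 10 = 8*10 = 11
  bit 2 = 0: r = r^2 mod 23 = 11^2 = 6
  -> A = 6
B = 10^5 mod 23  (bits of 5 = 101)
  bit 0 = 1: r = r^2 * 10 mod 23 = 1^2 * 10 = 1*10 = 10
  bit 1 = 0: r = r^2 mod 23 = 10^2 = 8
  bit 2 = 1: r = r^2 * 10 mod 23 = 8^2 * 10 = 18*10 = 19
  -> B = 19
s = B^a = 19^6 mod 23  (bits of 6 = 110)
  bit 0 = 1: r = r^2 * 19 mod 23 = 1^2 * 19 = 1*19 = 19
  bit 1 = 1: r = r^2 * 19 mod 23 = 19^2 * 19 = 16*19 = 5
  bit 2 = 0: r = r^2 mod 23 = 5^2 = 2
  -> s = B^a = 2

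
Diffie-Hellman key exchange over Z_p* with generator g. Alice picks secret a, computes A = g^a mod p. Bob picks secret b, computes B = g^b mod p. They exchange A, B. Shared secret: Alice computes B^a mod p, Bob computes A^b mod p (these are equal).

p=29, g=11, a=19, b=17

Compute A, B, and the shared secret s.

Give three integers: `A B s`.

Answer: 15 3 18

Derivation:
A = 11^19 mod 29  (bits of 19 = 10011)
  bit 0 = 1: r = r^2 * 11 mod 29 = 1^2 * 11 = 1*11 = 11
  bit 1 = 0: r = r^2 mod 29 = 11^2 = 5
  bit 2 = 0: r = r^2 mod 29 = 5^2 = 25
  bit 3 = 1: r = r^2 * 11 mod 29 = 25^2 * 11 = 16*11 = 2
  bit 4 = 1: r = r^2 * 11 mod 29 = 2^2 * 11 = 4*11 = 15
  -> A = 15
B = 11^17 mod 29  (bits of 17 = 10001)
  bit 0 = 1: r = r^2 * 11 mod 29 = 1^2 * 11 = 1*11 = 11
  bit 1 = 0: r = r^2 mod 29 = 11^2 = 5
  bit 2 = 0: r = r^2 mod 29 = 5^2 = 25
  bit 3 = 0: r = r^2 mod 29 = 25^2 = 16
  bit 4 = 1: r = r^2 * 11 mod 29 = 16^2 * 11 = 24*11 = 3
  -> B = 3
s = B^a = 3^19 mod 29  (bits of 19 = 10011)
  bit 0 = 1: r = r^2 * 3 mod 29 = 1^2 * 3 = 1*3 = 3
  bit 1 = 0: r = r^2 mod 29 = 3^2 = 9
  bit 2 = 0: r = r^2 mod 29 = 9^2 = 23
  bit 3 = 1: r = r^2 * 3 mod 29 = 23^2 * 3 = 7*3 = 21
  bit 4 = 1: r = r^2 * 3 mod 29 = 21^2 * 3 = 6*3 = 18
  -> s = B^a = 18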